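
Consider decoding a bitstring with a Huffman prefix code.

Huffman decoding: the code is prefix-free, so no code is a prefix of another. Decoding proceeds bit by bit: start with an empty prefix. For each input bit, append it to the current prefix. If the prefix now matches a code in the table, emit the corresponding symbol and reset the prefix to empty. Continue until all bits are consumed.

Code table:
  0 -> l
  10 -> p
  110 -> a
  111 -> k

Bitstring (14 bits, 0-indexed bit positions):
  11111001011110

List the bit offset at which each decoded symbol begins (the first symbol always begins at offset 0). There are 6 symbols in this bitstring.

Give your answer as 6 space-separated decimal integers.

Bit 0: prefix='1' (no match yet)
Bit 1: prefix='11' (no match yet)
Bit 2: prefix='111' -> emit 'k', reset
Bit 3: prefix='1' (no match yet)
Bit 4: prefix='11' (no match yet)
Bit 5: prefix='110' -> emit 'a', reset
Bit 6: prefix='0' -> emit 'l', reset
Bit 7: prefix='1' (no match yet)
Bit 8: prefix='10' -> emit 'p', reset
Bit 9: prefix='1' (no match yet)
Bit 10: prefix='11' (no match yet)
Bit 11: prefix='111' -> emit 'k', reset
Bit 12: prefix='1' (no match yet)
Bit 13: prefix='10' -> emit 'p', reset

Answer: 0 3 6 7 9 12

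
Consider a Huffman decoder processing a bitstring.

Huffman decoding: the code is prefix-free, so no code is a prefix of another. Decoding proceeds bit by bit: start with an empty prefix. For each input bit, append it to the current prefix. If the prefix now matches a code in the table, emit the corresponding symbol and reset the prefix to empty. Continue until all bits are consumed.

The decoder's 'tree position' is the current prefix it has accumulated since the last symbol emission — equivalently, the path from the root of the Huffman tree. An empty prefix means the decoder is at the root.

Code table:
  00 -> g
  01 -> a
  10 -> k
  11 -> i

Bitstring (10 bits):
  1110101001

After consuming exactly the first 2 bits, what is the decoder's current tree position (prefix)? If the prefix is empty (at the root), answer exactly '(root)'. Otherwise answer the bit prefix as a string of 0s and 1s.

Answer: (root)

Derivation:
Bit 0: prefix='1' (no match yet)
Bit 1: prefix='11' -> emit 'i', reset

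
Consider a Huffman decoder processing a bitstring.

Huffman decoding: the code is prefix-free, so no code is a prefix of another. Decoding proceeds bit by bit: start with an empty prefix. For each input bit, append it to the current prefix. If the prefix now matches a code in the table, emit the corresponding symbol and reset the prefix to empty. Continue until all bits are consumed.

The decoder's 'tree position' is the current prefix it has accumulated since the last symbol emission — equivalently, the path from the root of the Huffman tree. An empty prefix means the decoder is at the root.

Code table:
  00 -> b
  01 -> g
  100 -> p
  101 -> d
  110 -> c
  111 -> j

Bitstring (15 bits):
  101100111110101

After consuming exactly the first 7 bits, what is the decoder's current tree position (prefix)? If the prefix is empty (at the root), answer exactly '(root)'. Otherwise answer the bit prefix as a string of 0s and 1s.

Answer: 1

Derivation:
Bit 0: prefix='1' (no match yet)
Bit 1: prefix='10' (no match yet)
Bit 2: prefix='101' -> emit 'd', reset
Bit 3: prefix='1' (no match yet)
Bit 4: prefix='10' (no match yet)
Bit 5: prefix='100' -> emit 'p', reset
Bit 6: prefix='1' (no match yet)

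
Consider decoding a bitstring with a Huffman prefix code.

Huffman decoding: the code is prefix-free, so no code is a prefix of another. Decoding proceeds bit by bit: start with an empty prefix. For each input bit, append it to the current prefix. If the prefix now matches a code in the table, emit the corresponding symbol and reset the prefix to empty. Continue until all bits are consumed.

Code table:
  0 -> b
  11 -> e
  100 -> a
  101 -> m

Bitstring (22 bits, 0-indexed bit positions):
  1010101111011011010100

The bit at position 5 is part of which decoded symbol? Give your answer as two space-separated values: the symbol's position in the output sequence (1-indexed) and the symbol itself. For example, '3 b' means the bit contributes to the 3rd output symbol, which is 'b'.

Bit 0: prefix='1' (no match yet)
Bit 1: prefix='10' (no match yet)
Bit 2: prefix='101' -> emit 'm', reset
Bit 3: prefix='0' -> emit 'b', reset
Bit 4: prefix='1' (no match yet)
Bit 5: prefix='10' (no match yet)
Bit 6: prefix='101' -> emit 'm', reset
Bit 7: prefix='1' (no match yet)
Bit 8: prefix='11' -> emit 'e', reset
Bit 9: prefix='1' (no match yet)

Answer: 3 m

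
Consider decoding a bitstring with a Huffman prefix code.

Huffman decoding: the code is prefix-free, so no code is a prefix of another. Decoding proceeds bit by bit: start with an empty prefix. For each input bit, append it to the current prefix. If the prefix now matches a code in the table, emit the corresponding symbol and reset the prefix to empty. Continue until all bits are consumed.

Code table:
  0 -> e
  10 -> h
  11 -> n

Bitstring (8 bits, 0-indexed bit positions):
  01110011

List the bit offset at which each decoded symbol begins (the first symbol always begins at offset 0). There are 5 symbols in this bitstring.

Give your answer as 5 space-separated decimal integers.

Answer: 0 1 3 5 6

Derivation:
Bit 0: prefix='0' -> emit 'e', reset
Bit 1: prefix='1' (no match yet)
Bit 2: prefix='11' -> emit 'n', reset
Bit 3: prefix='1' (no match yet)
Bit 4: prefix='10' -> emit 'h', reset
Bit 5: prefix='0' -> emit 'e', reset
Bit 6: prefix='1' (no match yet)
Bit 7: prefix='11' -> emit 'n', reset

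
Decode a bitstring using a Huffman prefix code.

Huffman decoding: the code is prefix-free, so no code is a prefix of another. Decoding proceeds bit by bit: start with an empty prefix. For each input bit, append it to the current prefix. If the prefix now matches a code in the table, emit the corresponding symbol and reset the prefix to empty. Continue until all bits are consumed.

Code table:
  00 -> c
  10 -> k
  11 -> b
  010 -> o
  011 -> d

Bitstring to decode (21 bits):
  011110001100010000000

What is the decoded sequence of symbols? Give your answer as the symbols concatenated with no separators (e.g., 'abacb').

Answer: dbcdcoccc

Derivation:
Bit 0: prefix='0' (no match yet)
Bit 1: prefix='01' (no match yet)
Bit 2: prefix='011' -> emit 'd', reset
Bit 3: prefix='1' (no match yet)
Bit 4: prefix='11' -> emit 'b', reset
Bit 5: prefix='0' (no match yet)
Bit 6: prefix='00' -> emit 'c', reset
Bit 7: prefix='0' (no match yet)
Bit 8: prefix='01' (no match yet)
Bit 9: prefix='011' -> emit 'd', reset
Bit 10: prefix='0' (no match yet)
Bit 11: prefix='00' -> emit 'c', reset
Bit 12: prefix='0' (no match yet)
Bit 13: prefix='01' (no match yet)
Bit 14: prefix='010' -> emit 'o', reset
Bit 15: prefix='0' (no match yet)
Bit 16: prefix='00' -> emit 'c', reset
Bit 17: prefix='0' (no match yet)
Bit 18: prefix='00' -> emit 'c', reset
Bit 19: prefix='0' (no match yet)
Bit 20: prefix='00' -> emit 'c', reset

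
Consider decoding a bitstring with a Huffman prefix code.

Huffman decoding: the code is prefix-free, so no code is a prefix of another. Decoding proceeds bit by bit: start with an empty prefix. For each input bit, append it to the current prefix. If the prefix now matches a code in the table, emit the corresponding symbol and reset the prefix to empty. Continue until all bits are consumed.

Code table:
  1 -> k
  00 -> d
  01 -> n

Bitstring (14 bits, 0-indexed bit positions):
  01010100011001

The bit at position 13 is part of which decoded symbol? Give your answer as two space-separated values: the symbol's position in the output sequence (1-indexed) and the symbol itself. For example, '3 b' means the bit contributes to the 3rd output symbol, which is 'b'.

Answer: 8 k

Derivation:
Bit 0: prefix='0' (no match yet)
Bit 1: prefix='01' -> emit 'n', reset
Bit 2: prefix='0' (no match yet)
Bit 3: prefix='01' -> emit 'n', reset
Bit 4: prefix='0' (no match yet)
Bit 5: prefix='01' -> emit 'n', reset
Bit 6: prefix='0' (no match yet)
Bit 7: prefix='00' -> emit 'd', reset
Bit 8: prefix='0' (no match yet)
Bit 9: prefix='01' -> emit 'n', reset
Bit 10: prefix='1' -> emit 'k', reset
Bit 11: prefix='0' (no match yet)
Bit 12: prefix='00' -> emit 'd', reset
Bit 13: prefix='1' -> emit 'k', reset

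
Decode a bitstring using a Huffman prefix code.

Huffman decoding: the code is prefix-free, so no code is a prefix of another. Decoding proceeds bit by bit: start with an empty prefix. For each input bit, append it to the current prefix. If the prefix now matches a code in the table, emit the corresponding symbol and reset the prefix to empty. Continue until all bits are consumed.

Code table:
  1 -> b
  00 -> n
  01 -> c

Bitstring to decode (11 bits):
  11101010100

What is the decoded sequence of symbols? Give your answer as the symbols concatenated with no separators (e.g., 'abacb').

Bit 0: prefix='1' -> emit 'b', reset
Bit 1: prefix='1' -> emit 'b', reset
Bit 2: prefix='1' -> emit 'b', reset
Bit 3: prefix='0' (no match yet)
Bit 4: prefix='01' -> emit 'c', reset
Bit 5: prefix='0' (no match yet)
Bit 6: prefix='01' -> emit 'c', reset
Bit 7: prefix='0' (no match yet)
Bit 8: prefix='01' -> emit 'c', reset
Bit 9: prefix='0' (no match yet)
Bit 10: prefix='00' -> emit 'n', reset

Answer: bbbcccn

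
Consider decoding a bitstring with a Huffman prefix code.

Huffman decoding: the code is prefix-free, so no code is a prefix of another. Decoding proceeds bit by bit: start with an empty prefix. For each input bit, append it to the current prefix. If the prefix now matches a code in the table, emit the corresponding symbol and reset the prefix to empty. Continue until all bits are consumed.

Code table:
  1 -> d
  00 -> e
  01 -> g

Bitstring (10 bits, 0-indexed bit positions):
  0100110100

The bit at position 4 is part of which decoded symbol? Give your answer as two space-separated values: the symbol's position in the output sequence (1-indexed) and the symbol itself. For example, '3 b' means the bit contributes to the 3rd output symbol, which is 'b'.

Bit 0: prefix='0' (no match yet)
Bit 1: prefix='01' -> emit 'g', reset
Bit 2: prefix='0' (no match yet)
Bit 3: prefix='00' -> emit 'e', reset
Bit 4: prefix='1' -> emit 'd', reset
Bit 5: prefix='1' -> emit 'd', reset
Bit 6: prefix='0' (no match yet)
Bit 7: prefix='01' -> emit 'g', reset
Bit 8: prefix='0' (no match yet)

Answer: 3 d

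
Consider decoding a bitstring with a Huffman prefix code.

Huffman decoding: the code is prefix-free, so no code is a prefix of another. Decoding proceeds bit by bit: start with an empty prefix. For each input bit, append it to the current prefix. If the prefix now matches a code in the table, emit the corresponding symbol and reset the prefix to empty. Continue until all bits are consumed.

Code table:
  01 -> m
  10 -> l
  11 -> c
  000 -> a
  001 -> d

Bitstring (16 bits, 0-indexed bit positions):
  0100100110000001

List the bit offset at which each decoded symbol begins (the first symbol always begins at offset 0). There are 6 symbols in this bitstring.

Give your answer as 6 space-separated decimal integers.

Bit 0: prefix='0' (no match yet)
Bit 1: prefix='01' -> emit 'm', reset
Bit 2: prefix='0' (no match yet)
Bit 3: prefix='00' (no match yet)
Bit 4: prefix='001' -> emit 'd', reset
Bit 5: prefix='0' (no match yet)
Bit 6: prefix='00' (no match yet)
Bit 7: prefix='001' -> emit 'd', reset
Bit 8: prefix='1' (no match yet)
Bit 9: prefix='10' -> emit 'l', reset
Bit 10: prefix='0' (no match yet)
Bit 11: prefix='00' (no match yet)
Bit 12: prefix='000' -> emit 'a', reset
Bit 13: prefix='0' (no match yet)
Bit 14: prefix='00' (no match yet)
Bit 15: prefix='001' -> emit 'd', reset

Answer: 0 2 5 8 10 13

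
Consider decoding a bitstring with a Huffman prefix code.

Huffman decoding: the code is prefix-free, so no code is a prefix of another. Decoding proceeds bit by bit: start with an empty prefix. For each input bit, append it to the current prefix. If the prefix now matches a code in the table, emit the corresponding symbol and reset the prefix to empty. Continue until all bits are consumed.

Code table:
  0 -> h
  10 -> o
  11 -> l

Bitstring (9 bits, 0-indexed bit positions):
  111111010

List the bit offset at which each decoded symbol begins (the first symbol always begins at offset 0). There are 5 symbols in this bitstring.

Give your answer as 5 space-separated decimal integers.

Answer: 0 2 4 6 7

Derivation:
Bit 0: prefix='1' (no match yet)
Bit 1: prefix='11' -> emit 'l', reset
Bit 2: prefix='1' (no match yet)
Bit 3: prefix='11' -> emit 'l', reset
Bit 4: prefix='1' (no match yet)
Bit 5: prefix='11' -> emit 'l', reset
Bit 6: prefix='0' -> emit 'h', reset
Bit 7: prefix='1' (no match yet)
Bit 8: prefix='10' -> emit 'o', reset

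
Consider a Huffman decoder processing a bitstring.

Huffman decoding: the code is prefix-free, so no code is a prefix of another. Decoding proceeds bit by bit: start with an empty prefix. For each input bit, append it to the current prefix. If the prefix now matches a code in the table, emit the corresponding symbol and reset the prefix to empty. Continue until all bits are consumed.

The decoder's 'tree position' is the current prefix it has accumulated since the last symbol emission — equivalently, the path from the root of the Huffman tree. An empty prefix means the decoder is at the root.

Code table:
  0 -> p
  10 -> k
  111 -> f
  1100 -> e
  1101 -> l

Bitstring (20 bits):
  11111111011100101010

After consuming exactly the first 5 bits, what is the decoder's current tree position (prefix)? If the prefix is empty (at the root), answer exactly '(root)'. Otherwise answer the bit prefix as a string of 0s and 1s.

Bit 0: prefix='1' (no match yet)
Bit 1: prefix='11' (no match yet)
Bit 2: prefix='111' -> emit 'f', reset
Bit 3: prefix='1' (no match yet)
Bit 4: prefix='11' (no match yet)

Answer: 11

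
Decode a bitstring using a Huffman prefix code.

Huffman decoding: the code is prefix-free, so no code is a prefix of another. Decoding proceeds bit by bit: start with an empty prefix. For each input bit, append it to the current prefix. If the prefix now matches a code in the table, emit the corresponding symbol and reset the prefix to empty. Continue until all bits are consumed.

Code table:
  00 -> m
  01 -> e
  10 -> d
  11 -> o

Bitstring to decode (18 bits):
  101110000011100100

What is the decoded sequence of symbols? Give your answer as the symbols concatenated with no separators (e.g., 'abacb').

Answer: dodmmodem

Derivation:
Bit 0: prefix='1' (no match yet)
Bit 1: prefix='10' -> emit 'd', reset
Bit 2: prefix='1' (no match yet)
Bit 3: prefix='11' -> emit 'o', reset
Bit 4: prefix='1' (no match yet)
Bit 5: prefix='10' -> emit 'd', reset
Bit 6: prefix='0' (no match yet)
Bit 7: prefix='00' -> emit 'm', reset
Bit 8: prefix='0' (no match yet)
Bit 9: prefix='00' -> emit 'm', reset
Bit 10: prefix='1' (no match yet)
Bit 11: prefix='11' -> emit 'o', reset
Bit 12: prefix='1' (no match yet)
Bit 13: prefix='10' -> emit 'd', reset
Bit 14: prefix='0' (no match yet)
Bit 15: prefix='01' -> emit 'e', reset
Bit 16: prefix='0' (no match yet)
Bit 17: prefix='00' -> emit 'm', reset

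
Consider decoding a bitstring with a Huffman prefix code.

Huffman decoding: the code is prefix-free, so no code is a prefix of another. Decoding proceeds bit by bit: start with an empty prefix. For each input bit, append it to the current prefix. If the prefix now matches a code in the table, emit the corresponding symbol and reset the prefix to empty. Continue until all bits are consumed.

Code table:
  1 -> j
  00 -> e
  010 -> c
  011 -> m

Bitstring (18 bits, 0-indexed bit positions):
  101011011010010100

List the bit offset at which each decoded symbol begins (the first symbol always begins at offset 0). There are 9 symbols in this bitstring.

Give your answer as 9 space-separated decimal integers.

Bit 0: prefix='1' -> emit 'j', reset
Bit 1: prefix='0' (no match yet)
Bit 2: prefix='01' (no match yet)
Bit 3: prefix='010' -> emit 'c', reset
Bit 4: prefix='1' -> emit 'j', reset
Bit 5: prefix='1' -> emit 'j', reset
Bit 6: prefix='0' (no match yet)
Bit 7: prefix='01' (no match yet)
Bit 8: prefix='011' -> emit 'm', reset
Bit 9: prefix='0' (no match yet)
Bit 10: prefix='01' (no match yet)
Bit 11: prefix='010' -> emit 'c', reset
Bit 12: prefix='0' (no match yet)
Bit 13: prefix='01' (no match yet)
Bit 14: prefix='010' -> emit 'c', reset
Bit 15: prefix='1' -> emit 'j', reset
Bit 16: prefix='0' (no match yet)
Bit 17: prefix='00' -> emit 'e', reset

Answer: 0 1 4 5 6 9 12 15 16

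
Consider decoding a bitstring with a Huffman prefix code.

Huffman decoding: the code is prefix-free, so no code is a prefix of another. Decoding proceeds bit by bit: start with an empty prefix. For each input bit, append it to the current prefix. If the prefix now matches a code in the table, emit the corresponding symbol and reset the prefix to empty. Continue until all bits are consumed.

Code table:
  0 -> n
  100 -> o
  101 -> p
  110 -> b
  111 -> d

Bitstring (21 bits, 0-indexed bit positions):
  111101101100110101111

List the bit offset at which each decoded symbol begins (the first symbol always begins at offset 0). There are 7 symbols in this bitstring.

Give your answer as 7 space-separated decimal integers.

Answer: 0 3 6 9 12 15 18

Derivation:
Bit 0: prefix='1' (no match yet)
Bit 1: prefix='11' (no match yet)
Bit 2: prefix='111' -> emit 'd', reset
Bit 3: prefix='1' (no match yet)
Bit 4: prefix='10' (no match yet)
Bit 5: prefix='101' -> emit 'p', reset
Bit 6: prefix='1' (no match yet)
Bit 7: prefix='10' (no match yet)
Bit 8: prefix='101' -> emit 'p', reset
Bit 9: prefix='1' (no match yet)
Bit 10: prefix='10' (no match yet)
Bit 11: prefix='100' -> emit 'o', reset
Bit 12: prefix='1' (no match yet)
Bit 13: prefix='11' (no match yet)
Bit 14: prefix='110' -> emit 'b', reset
Bit 15: prefix='1' (no match yet)
Bit 16: prefix='10' (no match yet)
Bit 17: prefix='101' -> emit 'p', reset
Bit 18: prefix='1' (no match yet)
Bit 19: prefix='11' (no match yet)
Bit 20: prefix='111' -> emit 'd', reset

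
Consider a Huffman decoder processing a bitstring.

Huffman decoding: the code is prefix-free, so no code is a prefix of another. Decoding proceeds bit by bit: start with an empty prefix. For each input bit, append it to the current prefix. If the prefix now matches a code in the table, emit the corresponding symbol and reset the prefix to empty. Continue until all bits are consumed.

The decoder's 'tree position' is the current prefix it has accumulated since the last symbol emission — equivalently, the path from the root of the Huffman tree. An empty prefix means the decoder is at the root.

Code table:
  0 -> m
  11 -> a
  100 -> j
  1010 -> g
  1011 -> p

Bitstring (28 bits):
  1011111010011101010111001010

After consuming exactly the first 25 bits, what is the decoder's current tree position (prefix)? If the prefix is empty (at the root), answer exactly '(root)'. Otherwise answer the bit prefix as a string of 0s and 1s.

Bit 0: prefix='1' (no match yet)
Bit 1: prefix='10' (no match yet)
Bit 2: prefix='101' (no match yet)
Bit 3: prefix='1011' -> emit 'p', reset
Bit 4: prefix='1' (no match yet)
Bit 5: prefix='11' -> emit 'a', reset
Bit 6: prefix='1' (no match yet)
Bit 7: prefix='10' (no match yet)
Bit 8: prefix='101' (no match yet)
Bit 9: prefix='1010' -> emit 'g', reset
Bit 10: prefix='0' -> emit 'm', reset
Bit 11: prefix='1' (no match yet)
Bit 12: prefix='11' -> emit 'a', reset
Bit 13: prefix='1' (no match yet)
Bit 14: prefix='10' (no match yet)
Bit 15: prefix='101' (no match yet)
Bit 16: prefix='1010' -> emit 'g', reset
Bit 17: prefix='1' (no match yet)
Bit 18: prefix='10' (no match yet)
Bit 19: prefix='101' (no match yet)
Bit 20: prefix='1011' -> emit 'p', reset
Bit 21: prefix='1' (no match yet)
Bit 22: prefix='10' (no match yet)
Bit 23: prefix='100' -> emit 'j', reset
Bit 24: prefix='1' (no match yet)

Answer: 1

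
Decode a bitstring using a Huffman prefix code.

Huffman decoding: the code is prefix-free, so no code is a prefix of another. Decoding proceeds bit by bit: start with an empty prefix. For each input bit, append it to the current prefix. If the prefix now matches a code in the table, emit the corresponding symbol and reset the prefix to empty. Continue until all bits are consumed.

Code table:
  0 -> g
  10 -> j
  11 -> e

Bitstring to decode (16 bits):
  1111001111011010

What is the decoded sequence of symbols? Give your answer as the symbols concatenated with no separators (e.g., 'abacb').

Bit 0: prefix='1' (no match yet)
Bit 1: prefix='11' -> emit 'e', reset
Bit 2: prefix='1' (no match yet)
Bit 3: prefix='11' -> emit 'e', reset
Bit 4: prefix='0' -> emit 'g', reset
Bit 5: prefix='0' -> emit 'g', reset
Bit 6: prefix='1' (no match yet)
Bit 7: prefix='11' -> emit 'e', reset
Bit 8: prefix='1' (no match yet)
Bit 9: prefix='11' -> emit 'e', reset
Bit 10: prefix='0' -> emit 'g', reset
Bit 11: prefix='1' (no match yet)
Bit 12: prefix='11' -> emit 'e', reset
Bit 13: prefix='0' -> emit 'g', reset
Bit 14: prefix='1' (no match yet)
Bit 15: prefix='10' -> emit 'j', reset

Answer: eeggeegegj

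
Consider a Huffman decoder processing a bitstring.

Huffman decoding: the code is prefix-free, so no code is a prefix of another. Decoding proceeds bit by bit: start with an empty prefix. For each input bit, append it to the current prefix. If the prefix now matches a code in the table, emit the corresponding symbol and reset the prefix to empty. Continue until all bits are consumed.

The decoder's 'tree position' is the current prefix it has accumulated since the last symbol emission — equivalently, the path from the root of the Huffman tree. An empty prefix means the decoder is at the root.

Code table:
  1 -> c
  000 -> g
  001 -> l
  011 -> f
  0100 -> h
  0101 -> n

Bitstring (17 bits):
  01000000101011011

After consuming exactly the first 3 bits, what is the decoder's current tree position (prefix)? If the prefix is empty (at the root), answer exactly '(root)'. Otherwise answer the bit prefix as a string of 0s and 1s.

Bit 0: prefix='0' (no match yet)
Bit 1: prefix='01' (no match yet)
Bit 2: prefix='010' (no match yet)

Answer: 010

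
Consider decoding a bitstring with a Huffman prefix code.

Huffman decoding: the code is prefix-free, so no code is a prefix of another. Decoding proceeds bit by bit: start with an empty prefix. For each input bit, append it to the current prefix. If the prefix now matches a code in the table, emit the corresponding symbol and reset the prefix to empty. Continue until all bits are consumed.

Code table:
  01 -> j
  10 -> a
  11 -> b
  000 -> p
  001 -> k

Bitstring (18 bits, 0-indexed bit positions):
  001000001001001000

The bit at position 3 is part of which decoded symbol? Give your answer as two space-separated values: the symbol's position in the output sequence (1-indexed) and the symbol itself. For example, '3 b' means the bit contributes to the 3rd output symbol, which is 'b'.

Answer: 2 p

Derivation:
Bit 0: prefix='0' (no match yet)
Bit 1: prefix='00' (no match yet)
Bit 2: prefix='001' -> emit 'k', reset
Bit 3: prefix='0' (no match yet)
Bit 4: prefix='00' (no match yet)
Bit 5: prefix='000' -> emit 'p', reset
Bit 6: prefix='0' (no match yet)
Bit 7: prefix='00' (no match yet)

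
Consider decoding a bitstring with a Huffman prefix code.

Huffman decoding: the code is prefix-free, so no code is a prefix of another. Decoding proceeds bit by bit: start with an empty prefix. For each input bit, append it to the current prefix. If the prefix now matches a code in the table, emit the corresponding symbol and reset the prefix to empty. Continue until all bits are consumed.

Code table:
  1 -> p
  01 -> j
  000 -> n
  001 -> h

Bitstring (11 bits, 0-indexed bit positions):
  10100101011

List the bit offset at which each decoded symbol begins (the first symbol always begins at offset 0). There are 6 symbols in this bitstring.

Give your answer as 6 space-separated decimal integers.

Answer: 0 1 3 6 8 10

Derivation:
Bit 0: prefix='1' -> emit 'p', reset
Bit 1: prefix='0' (no match yet)
Bit 2: prefix='01' -> emit 'j', reset
Bit 3: prefix='0' (no match yet)
Bit 4: prefix='00' (no match yet)
Bit 5: prefix='001' -> emit 'h', reset
Bit 6: prefix='0' (no match yet)
Bit 7: prefix='01' -> emit 'j', reset
Bit 8: prefix='0' (no match yet)
Bit 9: prefix='01' -> emit 'j', reset
Bit 10: prefix='1' -> emit 'p', reset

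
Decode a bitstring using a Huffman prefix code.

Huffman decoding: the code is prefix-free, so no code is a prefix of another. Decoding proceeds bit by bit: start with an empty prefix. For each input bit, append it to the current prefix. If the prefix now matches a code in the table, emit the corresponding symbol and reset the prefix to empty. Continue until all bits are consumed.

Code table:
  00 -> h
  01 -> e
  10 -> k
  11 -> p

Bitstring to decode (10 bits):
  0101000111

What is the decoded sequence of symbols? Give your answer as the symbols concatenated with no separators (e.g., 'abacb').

Answer: eehep

Derivation:
Bit 0: prefix='0' (no match yet)
Bit 1: prefix='01' -> emit 'e', reset
Bit 2: prefix='0' (no match yet)
Bit 3: prefix='01' -> emit 'e', reset
Bit 4: prefix='0' (no match yet)
Bit 5: prefix='00' -> emit 'h', reset
Bit 6: prefix='0' (no match yet)
Bit 7: prefix='01' -> emit 'e', reset
Bit 8: prefix='1' (no match yet)
Bit 9: prefix='11' -> emit 'p', reset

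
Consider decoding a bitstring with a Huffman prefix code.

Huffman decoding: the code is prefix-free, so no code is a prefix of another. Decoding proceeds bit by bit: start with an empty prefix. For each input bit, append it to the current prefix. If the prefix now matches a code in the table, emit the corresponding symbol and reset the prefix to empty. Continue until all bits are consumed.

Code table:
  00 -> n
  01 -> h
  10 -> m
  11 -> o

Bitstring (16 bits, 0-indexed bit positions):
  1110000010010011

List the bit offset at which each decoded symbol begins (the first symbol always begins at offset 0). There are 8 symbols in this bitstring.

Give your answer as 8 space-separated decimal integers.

Answer: 0 2 4 6 8 10 12 14

Derivation:
Bit 0: prefix='1' (no match yet)
Bit 1: prefix='11' -> emit 'o', reset
Bit 2: prefix='1' (no match yet)
Bit 3: prefix='10' -> emit 'm', reset
Bit 4: prefix='0' (no match yet)
Bit 5: prefix='00' -> emit 'n', reset
Bit 6: prefix='0' (no match yet)
Bit 7: prefix='00' -> emit 'n', reset
Bit 8: prefix='1' (no match yet)
Bit 9: prefix='10' -> emit 'm', reset
Bit 10: prefix='0' (no match yet)
Bit 11: prefix='01' -> emit 'h', reset
Bit 12: prefix='0' (no match yet)
Bit 13: prefix='00' -> emit 'n', reset
Bit 14: prefix='1' (no match yet)
Bit 15: prefix='11' -> emit 'o', reset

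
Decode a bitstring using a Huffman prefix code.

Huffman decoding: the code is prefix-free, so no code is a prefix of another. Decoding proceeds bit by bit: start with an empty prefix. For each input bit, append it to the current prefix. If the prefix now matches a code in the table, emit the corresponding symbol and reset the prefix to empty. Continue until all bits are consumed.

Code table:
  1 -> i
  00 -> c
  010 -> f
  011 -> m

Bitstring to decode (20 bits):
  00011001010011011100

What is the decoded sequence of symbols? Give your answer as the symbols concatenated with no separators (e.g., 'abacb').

Answer: cmcifmmic

Derivation:
Bit 0: prefix='0' (no match yet)
Bit 1: prefix='00' -> emit 'c', reset
Bit 2: prefix='0' (no match yet)
Bit 3: prefix='01' (no match yet)
Bit 4: prefix='011' -> emit 'm', reset
Bit 5: prefix='0' (no match yet)
Bit 6: prefix='00' -> emit 'c', reset
Bit 7: prefix='1' -> emit 'i', reset
Bit 8: prefix='0' (no match yet)
Bit 9: prefix='01' (no match yet)
Bit 10: prefix='010' -> emit 'f', reset
Bit 11: prefix='0' (no match yet)
Bit 12: prefix='01' (no match yet)
Bit 13: prefix='011' -> emit 'm', reset
Bit 14: prefix='0' (no match yet)
Bit 15: prefix='01' (no match yet)
Bit 16: prefix='011' -> emit 'm', reset
Bit 17: prefix='1' -> emit 'i', reset
Bit 18: prefix='0' (no match yet)
Bit 19: prefix='00' -> emit 'c', reset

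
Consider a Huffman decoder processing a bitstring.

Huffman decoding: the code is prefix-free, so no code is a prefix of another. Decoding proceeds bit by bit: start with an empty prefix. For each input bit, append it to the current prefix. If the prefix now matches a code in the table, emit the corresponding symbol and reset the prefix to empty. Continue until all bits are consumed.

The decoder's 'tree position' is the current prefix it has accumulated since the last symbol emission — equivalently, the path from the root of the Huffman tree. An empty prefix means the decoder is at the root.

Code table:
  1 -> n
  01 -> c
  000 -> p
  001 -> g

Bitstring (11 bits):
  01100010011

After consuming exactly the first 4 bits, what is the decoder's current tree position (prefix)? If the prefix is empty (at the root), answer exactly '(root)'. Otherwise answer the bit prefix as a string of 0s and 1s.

Answer: 0

Derivation:
Bit 0: prefix='0' (no match yet)
Bit 1: prefix='01' -> emit 'c', reset
Bit 2: prefix='1' -> emit 'n', reset
Bit 3: prefix='0' (no match yet)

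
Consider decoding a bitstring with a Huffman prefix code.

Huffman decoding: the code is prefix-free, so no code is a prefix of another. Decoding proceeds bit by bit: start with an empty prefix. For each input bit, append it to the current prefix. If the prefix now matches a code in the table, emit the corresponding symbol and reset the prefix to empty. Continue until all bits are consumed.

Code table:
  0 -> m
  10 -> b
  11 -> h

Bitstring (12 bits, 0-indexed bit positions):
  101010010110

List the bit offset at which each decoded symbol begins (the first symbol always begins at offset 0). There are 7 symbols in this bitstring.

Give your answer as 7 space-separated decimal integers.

Answer: 0 2 4 6 7 9 11

Derivation:
Bit 0: prefix='1' (no match yet)
Bit 1: prefix='10' -> emit 'b', reset
Bit 2: prefix='1' (no match yet)
Bit 3: prefix='10' -> emit 'b', reset
Bit 4: prefix='1' (no match yet)
Bit 5: prefix='10' -> emit 'b', reset
Bit 6: prefix='0' -> emit 'm', reset
Bit 7: prefix='1' (no match yet)
Bit 8: prefix='10' -> emit 'b', reset
Bit 9: prefix='1' (no match yet)
Bit 10: prefix='11' -> emit 'h', reset
Bit 11: prefix='0' -> emit 'm', reset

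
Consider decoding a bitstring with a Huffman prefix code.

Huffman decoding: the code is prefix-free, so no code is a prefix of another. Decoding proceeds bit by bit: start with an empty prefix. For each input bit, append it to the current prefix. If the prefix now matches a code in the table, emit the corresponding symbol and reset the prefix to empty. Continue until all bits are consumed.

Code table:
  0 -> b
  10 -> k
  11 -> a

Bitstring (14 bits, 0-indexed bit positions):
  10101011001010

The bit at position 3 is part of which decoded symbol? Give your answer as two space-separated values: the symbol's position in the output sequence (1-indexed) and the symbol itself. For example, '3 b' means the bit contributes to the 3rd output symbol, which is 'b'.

Bit 0: prefix='1' (no match yet)
Bit 1: prefix='10' -> emit 'k', reset
Bit 2: prefix='1' (no match yet)
Bit 3: prefix='10' -> emit 'k', reset
Bit 4: prefix='1' (no match yet)
Bit 5: prefix='10' -> emit 'k', reset
Bit 6: prefix='1' (no match yet)
Bit 7: prefix='11' -> emit 'a', reset

Answer: 2 k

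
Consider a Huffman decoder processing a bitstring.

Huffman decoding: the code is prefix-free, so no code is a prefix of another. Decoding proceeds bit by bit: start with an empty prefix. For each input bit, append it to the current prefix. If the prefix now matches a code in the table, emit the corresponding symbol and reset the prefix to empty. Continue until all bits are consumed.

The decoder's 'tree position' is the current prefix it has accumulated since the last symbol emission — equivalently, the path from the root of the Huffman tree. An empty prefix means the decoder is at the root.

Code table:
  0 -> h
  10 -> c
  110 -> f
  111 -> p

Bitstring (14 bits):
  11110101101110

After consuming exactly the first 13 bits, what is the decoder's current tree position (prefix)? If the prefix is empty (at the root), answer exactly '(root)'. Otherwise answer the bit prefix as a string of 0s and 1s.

Bit 0: prefix='1' (no match yet)
Bit 1: prefix='11' (no match yet)
Bit 2: prefix='111' -> emit 'p', reset
Bit 3: prefix='1' (no match yet)
Bit 4: prefix='10' -> emit 'c', reset
Bit 5: prefix='1' (no match yet)
Bit 6: prefix='10' -> emit 'c', reset
Bit 7: prefix='1' (no match yet)
Bit 8: prefix='11' (no match yet)
Bit 9: prefix='110' -> emit 'f', reset
Bit 10: prefix='1' (no match yet)
Bit 11: prefix='11' (no match yet)
Bit 12: prefix='111' -> emit 'p', reset

Answer: (root)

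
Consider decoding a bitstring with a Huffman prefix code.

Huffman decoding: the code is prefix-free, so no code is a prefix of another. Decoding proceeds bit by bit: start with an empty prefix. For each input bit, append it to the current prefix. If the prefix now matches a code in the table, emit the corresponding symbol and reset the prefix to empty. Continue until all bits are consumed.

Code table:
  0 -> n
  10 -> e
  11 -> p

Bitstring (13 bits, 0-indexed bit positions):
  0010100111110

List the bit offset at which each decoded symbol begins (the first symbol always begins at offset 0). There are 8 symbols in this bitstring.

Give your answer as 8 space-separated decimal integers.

Answer: 0 1 2 4 6 7 9 11

Derivation:
Bit 0: prefix='0' -> emit 'n', reset
Bit 1: prefix='0' -> emit 'n', reset
Bit 2: prefix='1' (no match yet)
Bit 3: prefix='10' -> emit 'e', reset
Bit 4: prefix='1' (no match yet)
Bit 5: prefix='10' -> emit 'e', reset
Bit 6: prefix='0' -> emit 'n', reset
Bit 7: prefix='1' (no match yet)
Bit 8: prefix='11' -> emit 'p', reset
Bit 9: prefix='1' (no match yet)
Bit 10: prefix='11' -> emit 'p', reset
Bit 11: prefix='1' (no match yet)
Bit 12: prefix='10' -> emit 'e', reset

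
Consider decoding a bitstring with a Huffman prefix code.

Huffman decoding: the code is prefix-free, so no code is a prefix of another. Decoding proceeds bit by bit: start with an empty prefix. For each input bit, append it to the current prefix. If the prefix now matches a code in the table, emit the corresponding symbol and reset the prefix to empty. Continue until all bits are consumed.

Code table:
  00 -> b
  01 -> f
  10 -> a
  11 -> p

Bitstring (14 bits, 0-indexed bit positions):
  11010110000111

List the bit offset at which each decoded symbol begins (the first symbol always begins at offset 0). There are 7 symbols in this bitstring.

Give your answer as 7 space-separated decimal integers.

Bit 0: prefix='1' (no match yet)
Bit 1: prefix='11' -> emit 'p', reset
Bit 2: prefix='0' (no match yet)
Bit 3: prefix='01' -> emit 'f', reset
Bit 4: prefix='0' (no match yet)
Bit 5: prefix='01' -> emit 'f', reset
Bit 6: prefix='1' (no match yet)
Bit 7: prefix='10' -> emit 'a', reset
Bit 8: prefix='0' (no match yet)
Bit 9: prefix='00' -> emit 'b', reset
Bit 10: prefix='0' (no match yet)
Bit 11: prefix='01' -> emit 'f', reset
Bit 12: prefix='1' (no match yet)
Bit 13: prefix='11' -> emit 'p', reset

Answer: 0 2 4 6 8 10 12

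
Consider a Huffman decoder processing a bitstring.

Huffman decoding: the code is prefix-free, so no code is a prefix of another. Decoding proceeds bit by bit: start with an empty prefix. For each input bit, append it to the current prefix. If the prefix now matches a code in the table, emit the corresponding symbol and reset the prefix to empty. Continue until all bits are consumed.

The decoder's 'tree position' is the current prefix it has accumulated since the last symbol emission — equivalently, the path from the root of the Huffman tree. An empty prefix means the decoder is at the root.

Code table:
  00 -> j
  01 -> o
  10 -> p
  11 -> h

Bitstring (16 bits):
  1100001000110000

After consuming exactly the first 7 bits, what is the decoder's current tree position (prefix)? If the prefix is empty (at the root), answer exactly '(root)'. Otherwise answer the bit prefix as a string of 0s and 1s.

Answer: 1

Derivation:
Bit 0: prefix='1' (no match yet)
Bit 1: prefix='11' -> emit 'h', reset
Bit 2: prefix='0' (no match yet)
Bit 3: prefix='00' -> emit 'j', reset
Bit 4: prefix='0' (no match yet)
Bit 5: prefix='00' -> emit 'j', reset
Bit 6: prefix='1' (no match yet)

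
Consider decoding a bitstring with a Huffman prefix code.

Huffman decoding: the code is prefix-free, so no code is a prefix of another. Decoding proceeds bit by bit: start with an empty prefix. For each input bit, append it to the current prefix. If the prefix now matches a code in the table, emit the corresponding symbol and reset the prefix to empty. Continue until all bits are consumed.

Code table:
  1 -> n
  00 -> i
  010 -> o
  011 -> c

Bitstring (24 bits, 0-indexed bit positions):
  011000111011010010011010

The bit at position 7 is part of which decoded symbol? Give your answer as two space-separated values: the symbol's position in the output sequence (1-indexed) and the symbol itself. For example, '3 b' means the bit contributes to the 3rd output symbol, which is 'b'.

Answer: 3 c

Derivation:
Bit 0: prefix='0' (no match yet)
Bit 1: prefix='01' (no match yet)
Bit 2: prefix='011' -> emit 'c', reset
Bit 3: prefix='0' (no match yet)
Bit 4: prefix='00' -> emit 'i', reset
Bit 5: prefix='0' (no match yet)
Bit 6: prefix='01' (no match yet)
Bit 7: prefix='011' -> emit 'c', reset
Bit 8: prefix='1' -> emit 'n', reset
Bit 9: prefix='0' (no match yet)
Bit 10: prefix='01' (no match yet)
Bit 11: prefix='011' -> emit 'c', reset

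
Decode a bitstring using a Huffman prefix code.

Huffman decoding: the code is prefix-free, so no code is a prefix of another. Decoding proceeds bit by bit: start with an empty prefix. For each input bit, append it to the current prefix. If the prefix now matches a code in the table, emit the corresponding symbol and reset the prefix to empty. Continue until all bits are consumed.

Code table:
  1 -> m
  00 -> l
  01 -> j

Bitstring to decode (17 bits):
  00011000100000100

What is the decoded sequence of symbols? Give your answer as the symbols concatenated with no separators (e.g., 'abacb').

Answer: ljmljlljl

Derivation:
Bit 0: prefix='0' (no match yet)
Bit 1: prefix='00' -> emit 'l', reset
Bit 2: prefix='0' (no match yet)
Bit 3: prefix='01' -> emit 'j', reset
Bit 4: prefix='1' -> emit 'm', reset
Bit 5: prefix='0' (no match yet)
Bit 6: prefix='00' -> emit 'l', reset
Bit 7: prefix='0' (no match yet)
Bit 8: prefix='01' -> emit 'j', reset
Bit 9: prefix='0' (no match yet)
Bit 10: prefix='00' -> emit 'l', reset
Bit 11: prefix='0' (no match yet)
Bit 12: prefix='00' -> emit 'l', reset
Bit 13: prefix='0' (no match yet)
Bit 14: prefix='01' -> emit 'j', reset
Bit 15: prefix='0' (no match yet)
Bit 16: prefix='00' -> emit 'l', reset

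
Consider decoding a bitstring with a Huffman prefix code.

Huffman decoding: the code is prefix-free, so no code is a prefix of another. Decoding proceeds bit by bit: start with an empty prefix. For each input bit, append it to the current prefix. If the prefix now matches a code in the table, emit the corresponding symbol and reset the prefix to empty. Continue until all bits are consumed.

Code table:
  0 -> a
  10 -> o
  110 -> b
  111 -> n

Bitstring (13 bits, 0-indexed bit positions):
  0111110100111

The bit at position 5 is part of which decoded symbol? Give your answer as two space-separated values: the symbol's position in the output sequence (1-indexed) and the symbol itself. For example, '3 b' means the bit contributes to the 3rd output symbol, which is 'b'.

Answer: 3 b

Derivation:
Bit 0: prefix='0' -> emit 'a', reset
Bit 1: prefix='1' (no match yet)
Bit 2: prefix='11' (no match yet)
Bit 3: prefix='111' -> emit 'n', reset
Bit 4: prefix='1' (no match yet)
Bit 5: prefix='11' (no match yet)
Bit 6: prefix='110' -> emit 'b', reset
Bit 7: prefix='1' (no match yet)
Bit 8: prefix='10' -> emit 'o', reset
Bit 9: prefix='0' -> emit 'a', reset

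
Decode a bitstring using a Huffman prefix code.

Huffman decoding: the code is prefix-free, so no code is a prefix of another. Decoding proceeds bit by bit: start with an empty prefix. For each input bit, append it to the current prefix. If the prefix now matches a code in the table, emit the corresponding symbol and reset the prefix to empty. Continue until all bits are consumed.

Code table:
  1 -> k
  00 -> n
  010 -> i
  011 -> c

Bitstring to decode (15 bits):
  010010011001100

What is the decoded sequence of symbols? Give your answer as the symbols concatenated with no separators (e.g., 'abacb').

Answer: iicnkkn

Derivation:
Bit 0: prefix='0' (no match yet)
Bit 1: prefix='01' (no match yet)
Bit 2: prefix='010' -> emit 'i', reset
Bit 3: prefix='0' (no match yet)
Bit 4: prefix='01' (no match yet)
Bit 5: prefix='010' -> emit 'i', reset
Bit 6: prefix='0' (no match yet)
Bit 7: prefix='01' (no match yet)
Bit 8: prefix='011' -> emit 'c', reset
Bit 9: prefix='0' (no match yet)
Bit 10: prefix='00' -> emit 'n', reset
Bit 11: prefix='1' -> emit 'k', reset
Bit 12: prefix='1' -> emit 'k', reset
Bit 13: prefix='0' (no match yet)
Bit 14: prefix='00' -> emit 'n', reset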